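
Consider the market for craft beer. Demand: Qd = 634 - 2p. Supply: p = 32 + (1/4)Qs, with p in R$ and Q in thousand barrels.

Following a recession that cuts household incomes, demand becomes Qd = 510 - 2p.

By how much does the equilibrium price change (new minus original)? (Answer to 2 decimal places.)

Original equilibrium: 634 - 2p = 4p - 128 gives 762 = 6p, so p = 127 and Q = 380.
The new curves are Qd = 510 - 2p (demand) and Qs = 4p - 128 (supply).
Clearing the new market: 510 - 2p = 4p - 128, so p = 319/3 ≈ 106.3333 and Q = 892/3 ≈ 297.3333.
Δp = 106.3333 − 127 = -20.67.

-20.67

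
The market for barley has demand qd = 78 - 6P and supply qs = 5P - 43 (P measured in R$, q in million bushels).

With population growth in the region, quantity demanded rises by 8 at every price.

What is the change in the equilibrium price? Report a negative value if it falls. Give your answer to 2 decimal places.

Before the shock: 78 - 6P = 5P - 43 ⇒ 121 = 11P ⇒ P = 11, q = 12.
The shock moves the curves to qd = 86 - 6P and qs = 5P - 43.
Equate the new curves: 86 - 6P = 5P - 43, giving 129 = 11P, P = 129/11 ≈ 11.7273, q = 172/11 ≈ 15.6364.
ΔP = 11.7273 − 11 = +0.73.

+0.73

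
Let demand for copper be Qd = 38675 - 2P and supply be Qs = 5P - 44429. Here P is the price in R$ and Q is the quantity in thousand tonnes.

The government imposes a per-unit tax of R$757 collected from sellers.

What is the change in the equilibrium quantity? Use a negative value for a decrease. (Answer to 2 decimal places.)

-1081.43

Solve the original market: 38675 - 2P = 5P - 44429, hence P = 11872 and Q = 14931.
Since sellers keep the price net of the tax, the effective supply curve becomes Qs = 5P - 48214.
Setting them equal: 38675 - 2P = 5P - 48214 → 86889 = 7P, so P = 86889/7 ≈ 12412.7143 and Q = 96947/7 ≈ 13849.5714.
ΔQ = 13849.5714 − 14931 = -1081.43.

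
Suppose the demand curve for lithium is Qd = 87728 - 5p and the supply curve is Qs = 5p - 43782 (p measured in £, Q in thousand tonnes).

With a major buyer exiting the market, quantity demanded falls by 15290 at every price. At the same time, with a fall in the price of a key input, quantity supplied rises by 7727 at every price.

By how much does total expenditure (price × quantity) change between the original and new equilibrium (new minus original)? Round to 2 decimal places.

Original equilibrium: 87728 - 5p = 5p - 43782 gives 131510 = 10p, so p = 13151 and Q = 21973.
With the change applied: demand Qd = 72438 - 5p, supply Qs = 5p - 36055.
Equate the new curves: 72438 - 5p = 5p - 36055, giving 108493 = 10p, p = 10849.3, Q = 18191.5.
Expenditure moves from 13151×21973 = 288966923 to 10849.3×18191.5 = 197365040.95; change = -91601882.05.

-91601882.05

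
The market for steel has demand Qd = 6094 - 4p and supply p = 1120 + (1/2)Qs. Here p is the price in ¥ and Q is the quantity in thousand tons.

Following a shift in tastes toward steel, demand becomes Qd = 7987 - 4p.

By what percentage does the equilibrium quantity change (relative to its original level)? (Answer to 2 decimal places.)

Initially, 6094 - 4p = 2p - 2240, so 8334 = 6p and p = 1389, Q = 538.
The new curves are Qd = 7987 - 4p (demand) and Qs = 2p - 2240 (supply).
New equilibrium: 7987 - 4p = 2p - 2240 ⇒ 10227 = 6p ⇒ p = 1704.5, Q = 1169.
%ΔQ = (1169 − 538) / 538 × 100 = +117.29%.

+117.29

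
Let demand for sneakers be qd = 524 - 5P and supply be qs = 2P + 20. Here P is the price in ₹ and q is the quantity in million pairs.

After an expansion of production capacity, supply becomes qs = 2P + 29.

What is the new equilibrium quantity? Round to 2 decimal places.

170.43

Original equilibrium: 524 - 5P = 2P + 20 gives 504 = 7P, so P = 72 and q = 164.
The shock moves the curves to qd = 524 - 5P and qs = 2P + 29.
Setting them equal: 524 - 5P = 2P + 29 → 495 = 7P, so P = 495/7 ≈ 70.7143 and q = 1193/7 ≈ 170.4286.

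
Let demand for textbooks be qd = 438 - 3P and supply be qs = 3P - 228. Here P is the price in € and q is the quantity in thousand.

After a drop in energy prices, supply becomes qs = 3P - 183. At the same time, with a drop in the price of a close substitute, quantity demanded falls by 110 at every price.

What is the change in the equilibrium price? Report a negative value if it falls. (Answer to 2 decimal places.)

-25.83

Before the shock: 438 - 3P = 3P - 228 ⇒ 666 = 6P ⇒ P = 111, q = 105.
After the shift, demand is qd = 328 - 3P and supply is qs = 3P - 183.
Setting them equal: 328 - 3P = 3P - 183 → 511 = 6P, so P = 511/6 ≈ 85.1667 and q = 72.5.
ΔP = 85.1667 − 111 = -25.83.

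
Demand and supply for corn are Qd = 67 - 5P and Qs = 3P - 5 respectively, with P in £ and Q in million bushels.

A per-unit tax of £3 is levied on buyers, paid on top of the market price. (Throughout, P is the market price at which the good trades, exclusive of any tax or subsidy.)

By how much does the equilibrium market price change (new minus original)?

Initially, 67 - 5P = 3P - 5, so 72 = 8P and P = 9, Q = 22.
Since buyers pay the price plus the tax, the effective demand curve becomes Qd = 52 - 5P.
Clearing the new market: 52 - 5P = 3P - 5, so P = 7.125 and Q = 16.375.
ΔP = 7.125 − 9 = -1.875.

-1.875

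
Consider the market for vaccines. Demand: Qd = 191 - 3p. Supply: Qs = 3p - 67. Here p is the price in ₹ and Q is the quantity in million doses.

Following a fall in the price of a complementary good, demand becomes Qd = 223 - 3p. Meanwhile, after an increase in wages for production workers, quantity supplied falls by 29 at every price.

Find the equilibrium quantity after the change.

Solve the original market: 191 - 3p = 3p - 67, hence p = 43 and Q = 62.
After the shift, demand is Qd = 223 - 3p and supply is Qs = 3p - 96.
New equilibrium: 223 - 3p = 3p - 96 ⇒ 319 = 6p ⇒ p = 319/6 ≈ 53.1667, Q = 63.5.

63.5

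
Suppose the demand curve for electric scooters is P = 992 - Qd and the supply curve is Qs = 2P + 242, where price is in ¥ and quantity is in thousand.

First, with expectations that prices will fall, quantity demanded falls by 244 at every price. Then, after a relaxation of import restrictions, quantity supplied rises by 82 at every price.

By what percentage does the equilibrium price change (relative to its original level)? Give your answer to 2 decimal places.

Initially, 992 - P = 2P + 242, so 750 = 3P and P = 250, Q = 742.
The shock moves the curves to Qd = 748 - P and Qs = 2P + 324.
Equate the new curves: 748 - P = 2P + 324, giving 424 = 3P, P = 424/3 ≈ 141.3333, Q = 1820/3 ≈ 606.6667.
%ΔP = (141.3333 − 250) / 250 × 100 = -43.47%.

-43.47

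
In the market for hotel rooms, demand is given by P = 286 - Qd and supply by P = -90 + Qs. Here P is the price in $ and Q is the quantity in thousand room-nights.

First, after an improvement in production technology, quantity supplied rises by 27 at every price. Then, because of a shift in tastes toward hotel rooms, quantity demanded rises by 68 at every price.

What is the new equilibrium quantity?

235.5

Initially, 286 - P = P + 90, so 196 = 2P and P = 98, Q = 188.
With the change applied: demand Qd = 354 - P, supply Qs = P + 117.
New equilibrium: 354 - P = P + 117 ⇒ 237 = 2P ⇒ P = 118.5, Q = 235.5.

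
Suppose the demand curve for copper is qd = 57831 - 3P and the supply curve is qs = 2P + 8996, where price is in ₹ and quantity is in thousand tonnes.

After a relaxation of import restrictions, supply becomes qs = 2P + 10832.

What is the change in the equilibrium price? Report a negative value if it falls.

Initially, 57831 - 3P = 2P + 8996, so 48835 = 5P and P = 9767, q = 28530.
The new curves are qd = 57831 - 3P (demand) and qs = 2P + 10832 (supply).
New equilibrium: 57831 - 3P = 2P + 10832 ⇒ 46999 = 5P ⇒ P = 9399.8, q = 29631.6.
ΔP = 9399.8 − 9767 = -367.2.

-367.2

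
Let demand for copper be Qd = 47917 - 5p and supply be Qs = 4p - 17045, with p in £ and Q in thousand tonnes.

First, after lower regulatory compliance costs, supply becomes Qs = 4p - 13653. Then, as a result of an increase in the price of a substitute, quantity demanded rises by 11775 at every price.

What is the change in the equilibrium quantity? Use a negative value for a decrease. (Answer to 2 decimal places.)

Initially, 47917 - 5p = 4p - 17045, so 64962 = 9p and p = 7218, Q = 11827.
The shock moves the curves to Qd = 59692 - 5p and Qs = 4p - 13653.
Equate the new curves: 59692 - 5p = 4p - 13653, giving 73345 = 9p, p = 73345/9 ≈ 8149.4444, Q = 170503/9 ≈ 18944.7778.
ΔQ = 18944.7778 − 11827 = +7117.78.

+7117.78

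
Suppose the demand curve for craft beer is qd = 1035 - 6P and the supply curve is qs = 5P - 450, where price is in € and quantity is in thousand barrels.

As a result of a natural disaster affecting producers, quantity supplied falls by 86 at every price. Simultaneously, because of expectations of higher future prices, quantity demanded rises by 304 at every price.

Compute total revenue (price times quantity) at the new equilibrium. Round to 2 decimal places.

53910.12

Original equilibrium: 1035 - 6P = 5P - 450 gives 1485 = 11P, so P = 135 and q = 225.
The shock moves the curves to qd = 1339 - 6P and qs = 5P - 536.
New equilibrium: 1339 - 6P = 5P - 536 ⇒ 1875 = 11P ⇒ P = 1875/11 ≈ 170.4545, q = 3479/11 ≈ 316.2727.
New expenditure = 170.4545 × 316.2727 = 53910.12.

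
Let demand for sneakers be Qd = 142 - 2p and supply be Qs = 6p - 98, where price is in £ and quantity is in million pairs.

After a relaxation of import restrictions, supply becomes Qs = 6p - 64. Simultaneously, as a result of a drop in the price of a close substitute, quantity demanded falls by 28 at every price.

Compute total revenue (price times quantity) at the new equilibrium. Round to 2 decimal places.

Initially, 142 - 2p = 6p - 98, so 240 = 8p and p = 30, Q = 82.
With the change applied: demand Qd = 114 - 2p, supply Qs = 6p - 64.
Clearing the new market: 114 - 2p = 6p - 64, so p = 22.25 and Q = 69.5.
New expenditure = 22.25 × 69.5 = 1546.38.

1546.38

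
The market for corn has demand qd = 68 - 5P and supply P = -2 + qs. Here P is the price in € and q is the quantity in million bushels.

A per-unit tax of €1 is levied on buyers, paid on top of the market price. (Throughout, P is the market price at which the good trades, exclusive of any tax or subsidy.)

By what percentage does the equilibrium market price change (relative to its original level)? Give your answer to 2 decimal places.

-7.58

Solve the original market: 68 - 5P = P + 2, hence P = 11 and q = 13.
Since buyers pay the price plus the tax, the effective demand curve becomes qd = 63 - 5P.
Equate the new curves: 63 - 5P = P + 2, giving 61 = 6P, P = 61/6 ≈ 10.1667, q = 73/6 ≈ 12.1667.
%ΔP = (10.1667 − 11) / 11 × 100 = -7.58%.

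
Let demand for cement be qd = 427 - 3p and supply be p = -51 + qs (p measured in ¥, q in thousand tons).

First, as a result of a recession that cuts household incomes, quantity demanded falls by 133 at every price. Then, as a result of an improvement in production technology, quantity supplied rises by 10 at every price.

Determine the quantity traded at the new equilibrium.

Original equilibrium: 427 - 3p = p + 51 gives 376 = 4p, so p = 94 and q = 145.
The shock moves the curves to qd = 294 - 3p and qs = p + 61.
New equilibrium: 294 - 3p = p + 61 ⇒ 233 = 4p ⇒ p = 58.25, q = 119.25.

119.25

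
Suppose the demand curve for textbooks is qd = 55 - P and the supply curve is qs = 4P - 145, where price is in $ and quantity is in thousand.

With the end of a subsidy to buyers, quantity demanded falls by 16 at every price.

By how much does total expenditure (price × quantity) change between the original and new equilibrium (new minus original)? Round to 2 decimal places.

-519.04

Before the shock: 55 - P = 4P - 145 ⇒ 200 = 5P ⇒ P = 40, q = 15.
The shock moves the curves to qd = 39 - P and qs = 4P - 145.
Setting them equal: 39 - P = 4P - 145 → 184 = 5P, so P = 36.8 and q = 2.2.
Expenditure moves from 40×15 = 600 to 36.8×2.2 = 80.96; change = -519.04.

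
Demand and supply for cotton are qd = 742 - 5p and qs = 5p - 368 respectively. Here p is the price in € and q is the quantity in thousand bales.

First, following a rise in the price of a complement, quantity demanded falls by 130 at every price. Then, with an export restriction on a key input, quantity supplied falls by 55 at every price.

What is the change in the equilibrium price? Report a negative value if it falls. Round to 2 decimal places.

-7.50

Solve the original market: 742 - 5p = 5p - 368, hence p = 111 and q = 187.
The new curves are qd = 612 - 5p (demand) and qs = 5p - 423 (supply).
Clearing the new market: 612 - 5p = 5p - 423, so p = 103.5 and q = 94.5.
Δp = 103.5 − 111 = -7.50.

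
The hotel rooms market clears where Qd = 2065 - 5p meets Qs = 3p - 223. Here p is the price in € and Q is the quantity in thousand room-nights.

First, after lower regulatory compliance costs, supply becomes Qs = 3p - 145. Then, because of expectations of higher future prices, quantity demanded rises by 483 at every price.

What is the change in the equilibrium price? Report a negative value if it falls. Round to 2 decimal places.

Solve the original market: 2065 - 5p = 3p - 223, hence p = 286 and Q = 635.
The new curves are Qd = 2548 - 5p (demand) and Qs = 3p - 145 (supply).
Clearing the new market: 2548 - 5p = 3p - 145, so p = 336.625 and Q = 864.875.
Δp = 336.625 − 286 = +50.63.

+50.63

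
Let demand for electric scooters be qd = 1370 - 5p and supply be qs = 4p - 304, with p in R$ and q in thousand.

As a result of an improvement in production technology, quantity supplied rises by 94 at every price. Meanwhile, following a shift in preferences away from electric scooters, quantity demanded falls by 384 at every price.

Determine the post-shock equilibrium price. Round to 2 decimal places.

Initially, 1370 - 5p = 4p - 304, so 1674 = 9p and p = 186, q = 440.
The shock moves the curves to qd = 986 - 5p and qs = 4p - 210.
Equate the new curves: 986 - 5p = 4p - 210, giving 1196 = 9p, p = 1196/9 ≈ 132.8889, q = 2894/9 ≈ 321.5556.

132.89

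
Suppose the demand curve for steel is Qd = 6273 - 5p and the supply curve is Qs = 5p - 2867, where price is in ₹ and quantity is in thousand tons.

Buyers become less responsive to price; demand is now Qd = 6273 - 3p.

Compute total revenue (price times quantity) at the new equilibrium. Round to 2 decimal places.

Before the shock: 6273 - 5p = 5p - 2867 ⇒ 9140 = 10p ⇒ p = 914, Q = 1703.
The new curves are Qd = 6273 - 3p (demand) and Qs = 5p - 2867 (supply).
Setting them equal: 6273 - 3p = 5p - 2867 → 9140 = 8p, so p = 1142.5 and Q = 2845.5.
New expenditure = 1142.5 × 2845.5 = 3250983.75.

3250983.75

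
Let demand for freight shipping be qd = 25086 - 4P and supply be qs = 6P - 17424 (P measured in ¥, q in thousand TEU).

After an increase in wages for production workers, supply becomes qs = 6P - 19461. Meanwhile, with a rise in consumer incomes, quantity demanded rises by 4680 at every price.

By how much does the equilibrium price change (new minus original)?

+671.7

Solve the original market: 25086 - 4P = 6P - 17424, hence P = 4251 and q = 8082.
After the shift, demand is qd = 29766 - 4P and supply is qs = 6P - 19461.
Setting them equal: 29766 - 4P = 6P - 19461 → 49227 = 10P, so P = 4922.7 and q = 10075.2.
ΔP = 4922.7 − 4251 = +671.7.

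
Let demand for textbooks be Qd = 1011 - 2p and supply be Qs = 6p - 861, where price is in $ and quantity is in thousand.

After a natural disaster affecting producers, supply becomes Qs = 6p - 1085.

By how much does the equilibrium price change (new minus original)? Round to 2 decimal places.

Initially, 1011 - 2p = 6p - 861, so 1872 = 8p and p = 234, Q = 543.
After the shift, demand is Qd = 1011 - 2p and supply is Qs = 6p - 1085.
Clearing the new market: 1011 - 2p = 6p - 1085, so p = 262 and Q = 487.
Δp = 262 − 234 = +28.00.

+28.00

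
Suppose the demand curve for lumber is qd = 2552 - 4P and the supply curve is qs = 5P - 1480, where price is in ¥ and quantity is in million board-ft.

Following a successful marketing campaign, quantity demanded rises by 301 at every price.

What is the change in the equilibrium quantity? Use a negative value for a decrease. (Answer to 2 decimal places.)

Original equilibrium: 2552 - 4P = 5P - 1480 gives 4032 = 9P, so P = 448 and q = 760.
The new curves are qd = 2853 - 4P (demand) and qs = 5P - 1480 (supply).
Setting them equal: 2853 - 4P = 5P - 1480 → 4333 = 9P, so P = 4333/9 ≈ 481.4444 and q = 8345/9 ≈ 927.2222.
Δq = 927.2222 − 760 = +167.22.

+167.22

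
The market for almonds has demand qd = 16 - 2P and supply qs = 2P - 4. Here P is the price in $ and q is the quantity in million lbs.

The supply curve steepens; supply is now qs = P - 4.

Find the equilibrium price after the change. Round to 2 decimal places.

Initially, 16 - 2P = 2P - 4, so 20 = 4P and P = 5, q = 6.
The shock moves the curves to qd = 16 - 2P and qs = P - 4.
New equilibrium: 16 - 2P = P - 4 ⇒ 20 = 3P ⇒ P = 20/3 ≈ 6.6667, q = 8/3 ≈ 2.6667.

6.67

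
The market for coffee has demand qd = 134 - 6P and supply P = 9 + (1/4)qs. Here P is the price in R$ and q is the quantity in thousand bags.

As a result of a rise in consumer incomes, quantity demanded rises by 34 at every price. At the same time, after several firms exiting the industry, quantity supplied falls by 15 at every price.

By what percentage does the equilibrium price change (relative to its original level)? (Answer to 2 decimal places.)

Original equilibrium: 134 - 6P = 4P - 36 gives 170 = 10P, so P = 17 and q = 32.
With the change applied: demand qd = 168 - 6P, supply qs = 4P - 51.
Clearing the new market: 168 - 6P = 4P - 51, so P = 21.9 and q = 36.6.
%ΔP = (21.9 − 17) / 17 × 100 = +28.82%.

+28.82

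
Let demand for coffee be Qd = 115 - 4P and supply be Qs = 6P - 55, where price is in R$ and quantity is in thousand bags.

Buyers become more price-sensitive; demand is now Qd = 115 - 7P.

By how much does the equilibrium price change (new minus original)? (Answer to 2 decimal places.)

Before the shock: 115 - 4P = 6P - 55 ⇒ 170 = 10P ⇒ P = 17, Q = 47.
The new curves are Qd = 115 - 7P (demand) and Qs = 6P - 55 (supply).
New equilibrium: 115 - 7P = 6P - 55 ⇒ 170 = 13P ⇒ P = 170/13 ≈ 13.0769, Q = 305/13 ≈ 23.4615.
ΔP = 13.0769 − 17 = -3.92.

-3.92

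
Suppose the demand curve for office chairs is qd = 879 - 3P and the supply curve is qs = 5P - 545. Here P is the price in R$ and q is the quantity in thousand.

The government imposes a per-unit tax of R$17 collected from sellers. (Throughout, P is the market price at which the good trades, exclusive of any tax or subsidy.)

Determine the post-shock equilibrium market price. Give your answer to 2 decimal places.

188.63

Original equilibrium: 879 - 3P = 5P - 545 gives 1424 = 8P, so P = 178 and q = 345.
Since sellers keep the price net of the tax, the effective supply curve becomes qs = 5P - 630.
Setting them equal: 879 - 3P = 5P - 630 → 1509 = 8P, so P = 188.625 and q = 313.125.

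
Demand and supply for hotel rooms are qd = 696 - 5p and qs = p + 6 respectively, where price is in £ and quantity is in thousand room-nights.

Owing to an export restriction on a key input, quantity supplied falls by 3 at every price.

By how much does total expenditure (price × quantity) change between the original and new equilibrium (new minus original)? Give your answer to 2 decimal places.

Original equilibrium: 696 - 5p = p + 6 gives 690 = 6p, so p = 115 and q = 121.
The shock moves the curves to qd = 696 - 5p and qs = p + 3.
New equilibrium: 696 - 5p = p + 3 ⇒ 693 = 6p ⇒ p = 115.5, q = 118.5.
Expenditure moves from 115×121 = 13915 to 115.5×118.5 = 13686.75; change = -228.25.

-228.25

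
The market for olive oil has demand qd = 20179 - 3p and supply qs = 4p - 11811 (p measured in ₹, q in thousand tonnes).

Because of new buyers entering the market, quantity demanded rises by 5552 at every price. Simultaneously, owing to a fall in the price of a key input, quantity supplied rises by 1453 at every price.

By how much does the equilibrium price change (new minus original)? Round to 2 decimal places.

Initially, 20179 - 3p = 4p - 11811, so 31990 = 7p and p = 4570, q = 6469.
The new curves are qd = 25731 - 3p (demand) and qs = 4p - 10358 (supply).
Setting them equal: 25731 - 3p = 4p - 10358 → 36089 = 7p, so p = 36089/7 ≈ 5155.5714 and q = 71850/7 ≈ 10264.2857.
Δp = 5155.5714 − 4570 = +585.57.

+585.57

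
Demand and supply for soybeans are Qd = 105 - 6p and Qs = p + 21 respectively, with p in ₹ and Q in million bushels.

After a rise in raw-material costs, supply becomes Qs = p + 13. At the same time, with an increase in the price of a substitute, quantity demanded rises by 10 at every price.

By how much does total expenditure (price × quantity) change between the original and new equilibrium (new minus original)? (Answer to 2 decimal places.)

Initially, 105 - 6p = p + 21, so 84 = 7p and p = 12, Q = 33.
With the change applied: demand Qd = 115 - 6p, supply Qs = p + 13.
New equilibrium: 115 - 6p = p + 13 ⇒ 102 = 7p ⇒ p = 102/7 ≈ 14.5714, Q = 193/7 ≈ 27.5714.
Expenditure moves from 12×33 = 396 to 14.5714×27.5714 = 401.7551; change = +5.76.

+5.76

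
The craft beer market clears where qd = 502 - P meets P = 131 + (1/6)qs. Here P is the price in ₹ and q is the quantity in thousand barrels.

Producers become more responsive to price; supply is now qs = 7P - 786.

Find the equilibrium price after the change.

Solve the original market: 502 - P = 6P - 786, hence P = 184 and q = 318.
With the change applied: demand qd = 502 - P, supply qs = 7P - 786.
Setting them equal: 502 - P = 7P - 786 → 1288 = 8P, so P = 161 and q = 341.

161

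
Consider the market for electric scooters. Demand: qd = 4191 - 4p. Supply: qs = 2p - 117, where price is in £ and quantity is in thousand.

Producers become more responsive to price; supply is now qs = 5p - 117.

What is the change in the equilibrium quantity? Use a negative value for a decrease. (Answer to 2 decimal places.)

+957.33

Solve the original market: 4191 - 4p = 2p - 117, hence p = 718 and q = 1319.
The new curves are qd = 4191 - 4p (demand) and qs = 5p - 117 (supply).
Setting them equal: 4191 - 4p = 5p - 117 → 4308 = 9p, so p = 1436/3 ≈ 478.6667 and q = 6829/3 ≈ 2276.3333.
Δq = 2276.3333 − 1319 = +957.33.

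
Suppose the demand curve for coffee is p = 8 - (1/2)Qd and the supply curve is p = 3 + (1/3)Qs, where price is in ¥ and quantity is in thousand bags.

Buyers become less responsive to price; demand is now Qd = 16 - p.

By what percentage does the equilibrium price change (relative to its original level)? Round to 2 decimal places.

+25.00

Initially, 16 - 2p = 3p - 9, so 25 = 5p and p = 5, Q = 6.
The new curves are Qd = 16 - p (demand) and Qs = 3p - 9 (supply).
New equilibrium: 16 - p = 3p - 9 ⇒ 25 = 4p ⇒ p = 6.25, Q = 9.75.
%Δp = (6.25 − 5) / 5 × 100 = +25.00%.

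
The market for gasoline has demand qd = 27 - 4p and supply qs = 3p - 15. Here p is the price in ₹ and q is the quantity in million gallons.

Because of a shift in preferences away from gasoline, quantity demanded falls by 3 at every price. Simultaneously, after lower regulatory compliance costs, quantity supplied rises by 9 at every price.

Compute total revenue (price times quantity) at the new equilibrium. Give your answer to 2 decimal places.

Before the shock: 27 - 4p = 3p - 15 ⇒ 42 = 7p ⇒ p = 6, q = 3.
The shock moves the curves to qd = 24 - 4p and qs = 3p - 6.
Equate the new curves: 24 - 4p = 3p - 6, giving 30 = 7p, p = 30/7 ≈ 4.2857, q = 48/7 ≈ 6.8571.
New expenditure = 4.2857 × 6.8571 = 29.39.

29.39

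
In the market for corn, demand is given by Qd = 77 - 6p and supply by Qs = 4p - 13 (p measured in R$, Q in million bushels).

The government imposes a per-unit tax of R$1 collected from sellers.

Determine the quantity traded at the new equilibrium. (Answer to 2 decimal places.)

20.60

Before the shock: 77 - 6p = 4p - 13 ⇒ 90 = 10p ⇒ p = 9, Q = 23.
Since sellers keep the price net of the tax, the effective supply curve becomes Qs = 4p - 17.
Equate the new curves: 77 - 6p = 4p - 17, giving 94 = 10p, p = 9.4, Q = 20.6.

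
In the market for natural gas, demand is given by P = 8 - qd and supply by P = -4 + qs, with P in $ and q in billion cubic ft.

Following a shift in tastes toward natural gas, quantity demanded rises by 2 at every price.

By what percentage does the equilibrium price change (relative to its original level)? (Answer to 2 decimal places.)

+50.00

Original equilibrium: 8 - P = P + 4 gives 4 = 2P, so P = 2 and q = 6.
With the change applied: demand qd = 10 - P, supply qs = P + 4.
Clearing the new market: 10 - P = P + 4, so P = 3 and q = 7.
%ΔP = (3 − 2) / 2 × 100 = +50.00%.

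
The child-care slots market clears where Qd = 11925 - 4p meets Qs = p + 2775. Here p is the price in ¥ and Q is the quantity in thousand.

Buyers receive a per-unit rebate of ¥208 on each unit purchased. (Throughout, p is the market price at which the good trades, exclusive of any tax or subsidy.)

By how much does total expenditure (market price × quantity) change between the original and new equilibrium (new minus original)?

Initially, 11925 - 4p = p + 2775, so 9150 = 5p and p = 1830, Q = 4605.
Since buyers' out-of-pocket price is the market price minus the rebate, the effective demand curve becomes Qd = 12757 - 4p.
Equate the new curves: 12757 - 4p = p + 2775, giving 9982 = 5p, p = 1996.4, Q = 4771.4.
Expenditure moves from 1830×4605 = 8427150 to 1996.4×4771.4 = 9525622.96; change = +1098472.96.

+1098472.96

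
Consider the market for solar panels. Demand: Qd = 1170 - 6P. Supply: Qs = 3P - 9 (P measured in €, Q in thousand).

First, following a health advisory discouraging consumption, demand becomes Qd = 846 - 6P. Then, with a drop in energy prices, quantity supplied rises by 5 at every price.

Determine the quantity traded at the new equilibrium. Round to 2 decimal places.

Initially, 1170 - 6P = 3P - 9, so 1179 = 9P and P = 131, Q = 384.
After the shift, demand is Qd = 846 - 6P and supply is Qs = 3P - 4.
Setting them equal: 846 - 6P = 3P - 4 → 850 = 9P, so P = 850/9 ≈ 94.4444 and Q = 838/3 ≈ 279.3333.

279.33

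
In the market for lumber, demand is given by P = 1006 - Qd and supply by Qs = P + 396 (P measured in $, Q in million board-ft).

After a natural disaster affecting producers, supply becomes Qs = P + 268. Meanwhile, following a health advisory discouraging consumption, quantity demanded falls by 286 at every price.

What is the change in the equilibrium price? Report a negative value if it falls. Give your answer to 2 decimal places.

Original equilibrium: 1006 - P = P + 396 gives 610 = 2P, so P = 305 and Q = 701.
With the change applied: demand Qd = 720 - P, supply Qs = P + 268.
New equilibrium: 720 - P = P + 268 ⇒ 452 = 2P ⇒ P = 226, Q = 494.
ΔP = 226 − 305 = -79.00.

-79.00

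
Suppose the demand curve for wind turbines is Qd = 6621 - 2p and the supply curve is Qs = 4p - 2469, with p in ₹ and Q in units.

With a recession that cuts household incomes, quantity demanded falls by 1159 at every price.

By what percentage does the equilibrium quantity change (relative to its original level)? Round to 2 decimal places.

-21.52

Solve the original market: 6621 - 2p = 4p - 2469, hence p = 1515 and Q = 3591.
After the shift, demand is Qd = 5462 - 2p and supply is Qs = 4p - 2469.
Clearing the new market: 5462 - 2p = 4p - 2469, so p = 7931/6 ≈ 1321.8333 and Q = 8455/3 ≈ 2818.3333.
%ΔQ = (2818.3333 − 3591) / 3591 × 100 = -21.52%.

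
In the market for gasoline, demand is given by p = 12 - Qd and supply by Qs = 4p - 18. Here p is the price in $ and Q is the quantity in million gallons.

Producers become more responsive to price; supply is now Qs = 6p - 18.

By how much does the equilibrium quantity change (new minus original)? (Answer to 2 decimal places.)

+1.71

Solve the original market: 12 - p = 4p - 18, hence p = 6 and Q = 6.
The shock moves the curves to Qd = 12 - p and Qs = 6p - 18.
New equilibrium: 12 - p = 6p - 18 ⇒ 30 = 7p ⇒ p = 30/7 ≈ 4.2857, Q = 54/7 ≈ 7.7143.
ΔQ = 7.7143 − 6 = +1.71.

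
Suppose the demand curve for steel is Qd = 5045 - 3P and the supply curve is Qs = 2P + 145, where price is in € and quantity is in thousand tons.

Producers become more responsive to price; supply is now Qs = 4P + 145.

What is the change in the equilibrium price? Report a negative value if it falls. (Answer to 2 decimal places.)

Solve the original market: 5045 - 3P = 2P + 145, hence P = 980 and Q = 2105.
After the shift, demand is Qd = 5045 - 3P and supply is Qs = 4P + 145.
Equate the new curves: 5045 - 3P = 4P + 145, giving 4900 = 7P, P = 700, Q = 2945.
ΔP = 700 − 980 = -280.00.

-280.00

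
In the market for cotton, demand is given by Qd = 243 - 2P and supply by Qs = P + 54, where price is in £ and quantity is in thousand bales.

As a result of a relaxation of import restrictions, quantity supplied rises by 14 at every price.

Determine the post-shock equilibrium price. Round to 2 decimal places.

Initially, 243 - 2P = P + 54, so 189 = 3P and P = 63, Q = 117.
With the change applied: demand Qd = 243 - 2P, supply Qs = P + 68.
New equilibrium: 243 - 2P = P + 68 ⇒ 175 = 3P ⇒ P = 175/3 ≈ 58.3333, Q = 379/3 ≈ 126.3333.

58.33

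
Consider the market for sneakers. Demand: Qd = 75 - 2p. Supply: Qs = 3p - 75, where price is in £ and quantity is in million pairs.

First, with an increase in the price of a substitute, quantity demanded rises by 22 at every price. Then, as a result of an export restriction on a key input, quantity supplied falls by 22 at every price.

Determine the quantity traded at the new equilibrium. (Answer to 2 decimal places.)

19.40

Original equilibrium: 75 - 2p = 3p - 75 gives 150 = 5p, so p = 30 and Q = 15.
After the shift, demand is Qd = 97 - 2p and supply is Qs = 3p - 97.
Clearing the new market: 97 - 2p = 3p - 97, so p = 38.8 and Q = 19.4.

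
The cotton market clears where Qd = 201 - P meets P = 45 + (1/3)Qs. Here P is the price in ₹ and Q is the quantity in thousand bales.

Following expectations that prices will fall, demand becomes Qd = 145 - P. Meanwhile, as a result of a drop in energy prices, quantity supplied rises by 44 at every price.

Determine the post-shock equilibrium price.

Original equilibrium: 201 - P = 3P - 135 gives 336 = 4P, so P = 84 and Q = 117.
With the change applied: demand Qd = 145 - P, supply Qs = 3P - 91.
Equate the new curves: 145 - P = 3P - 91, giving 236 = 4P, P = 59, Q = 86.

59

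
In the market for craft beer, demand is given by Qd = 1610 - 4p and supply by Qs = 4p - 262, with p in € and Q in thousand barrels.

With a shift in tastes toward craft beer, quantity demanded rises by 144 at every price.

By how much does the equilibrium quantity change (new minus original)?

+72

Solve the original market: 1610 - 4p = 4p - 262, hence p = 234 and Q = 674.
After the shift, demand is Qd = 1754 - 4p and supply is Qs = 4p - 262.
Equate the new curves: 1754 - 4p = 4p - 262, giving 2016 = 8p, p = 252, Q = 746.
ΔQ = 746 − 674 = +72.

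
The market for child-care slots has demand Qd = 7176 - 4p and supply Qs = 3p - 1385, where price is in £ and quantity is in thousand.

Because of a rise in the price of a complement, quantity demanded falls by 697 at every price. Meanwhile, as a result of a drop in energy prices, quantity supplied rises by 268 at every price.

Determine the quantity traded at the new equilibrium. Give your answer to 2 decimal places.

Original equilibrium: 7176 - 4p = 3p - 1385 gives 8561 = 7p, so p = 1223 and Q = 2284.
The shock moves the curves to Qd = 6479 - 4p and Qs = 3p - 1117.
Setting them equal: 6479 - 4p = 3p - 1117 → 7596 = 7p, so p = 7596/7 ≈ 1085.1429 and Q = 14969/7 ≈ 2138.4286.

2138.43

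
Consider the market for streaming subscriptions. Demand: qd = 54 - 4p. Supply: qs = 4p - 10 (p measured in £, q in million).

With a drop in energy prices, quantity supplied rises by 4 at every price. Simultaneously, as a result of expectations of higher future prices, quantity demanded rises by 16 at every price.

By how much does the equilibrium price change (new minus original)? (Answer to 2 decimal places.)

+1.50

Solve the original market: 54 - 4p = 4p - 10, hence p = 8 and q = 22.
The new curves are qd = 70 - 4p (demand) and qs = 4p - 6 (supply).
New equilibrium: 70 - 4p = 4p - 6 ⇒ 76 = 8p ⇒ p = 9.5, q = 32.
Δp = 9.5 − 8 = +1.50.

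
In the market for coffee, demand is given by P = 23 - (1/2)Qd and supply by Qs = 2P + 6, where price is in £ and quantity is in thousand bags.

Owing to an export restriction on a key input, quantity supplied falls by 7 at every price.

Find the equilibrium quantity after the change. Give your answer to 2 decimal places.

22.50

Initially, 46 - 2P = 2P + 6, so 40 = 4P and P = 10, Q = 26.
With the change applied: demand Qd = 46 - 2P, supply Qs = 2P - 1.
New equilibrium: 46 - 2P = 2P - 1 ⇒ 47 = 4P ⇒ P = 11.75, Q = 22.5.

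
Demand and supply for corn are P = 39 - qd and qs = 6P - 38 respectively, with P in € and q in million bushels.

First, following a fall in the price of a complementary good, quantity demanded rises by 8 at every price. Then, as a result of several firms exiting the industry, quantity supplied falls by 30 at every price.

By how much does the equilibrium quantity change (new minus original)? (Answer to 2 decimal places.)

+2.57

Initially, 39 - P = 6P - 38, so 77 = 7P and P = 11, q = 28.
The shock moves the curves to qd = 47 - P and qs = 6P - 68.
Clearing the new market: 47 - P = 6P - 68, so P = 115/7 ≈ 16.4286 and q = 214/7 ≈ 30.5714.
Δq = 30.5714 − 28 = +2.57.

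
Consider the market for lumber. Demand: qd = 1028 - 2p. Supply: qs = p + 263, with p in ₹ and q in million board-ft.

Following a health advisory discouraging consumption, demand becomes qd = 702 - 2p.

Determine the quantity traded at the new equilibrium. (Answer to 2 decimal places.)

409.33

Initially, 1028 - 2p = p + 263, so 765 = 3p and p = 255, q = 518.
With the change applied: demand qd = 702 - 2p, supply qs = p + 263.
Equate the new curves: 702 - 2p = p + 263, giving 439 = 3p, p = 439/3 ≈ 146.3333, q = 1228/3 ≈ 409.3333.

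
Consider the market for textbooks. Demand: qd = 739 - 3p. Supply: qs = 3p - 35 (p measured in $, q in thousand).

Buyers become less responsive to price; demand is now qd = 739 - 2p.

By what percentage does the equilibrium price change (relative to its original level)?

+20

Before the shock: 739 - 3p = 3p - 35 ⇒ 774 = 6p ⇒ p = 129, q = 352.
After the shift, demand is qd = 739 - 2p and supply is qs = 3p - 35.
Setting them equal: 739 - 2p = 3p - 35 → 774 = 5p, so p = 154.8 and q = 429.4.
%Δp = (154.8 − 129) / 129 × 100 = +20%.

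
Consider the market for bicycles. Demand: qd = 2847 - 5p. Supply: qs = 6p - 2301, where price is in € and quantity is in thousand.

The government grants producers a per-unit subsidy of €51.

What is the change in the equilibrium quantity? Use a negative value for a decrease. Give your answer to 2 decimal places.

+139.09

Before the shock: 2847 - 5p = 6p - 2301 ⇒ 5148 = 11p ⇒ p = 468, q = 507.
Since sellers receive the price plus the subsidy, the effective supply curve becomes qs = 6p - 1995.
Setting them equal: 2847 - 5p = 6p - 1995 → 4842 = 11p, so p = 4842/11 ≈ 440.1818 and q = 7107/11 ≈ 646.0909.
Δq = 646.0909 − 507 = +139.09.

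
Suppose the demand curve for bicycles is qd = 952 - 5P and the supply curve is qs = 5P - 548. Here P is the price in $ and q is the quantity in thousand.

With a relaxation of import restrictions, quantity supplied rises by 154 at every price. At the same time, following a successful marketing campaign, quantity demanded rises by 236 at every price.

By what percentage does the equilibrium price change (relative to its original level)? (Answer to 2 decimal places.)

+5.47

Initially, 952 - 5P = 5P - 548, so 1500 = 10P and P = 150, q = 202.
The new curves are qd = 1188 - 5P (demand) and qs = 5P - 394 (supply).
Clearing the new market: 1188 - 5P = 5P - 394, so P = 158.2 and q = 397.
%ΔP = (158.2 − 150) / 150 × 100 = +5.47%.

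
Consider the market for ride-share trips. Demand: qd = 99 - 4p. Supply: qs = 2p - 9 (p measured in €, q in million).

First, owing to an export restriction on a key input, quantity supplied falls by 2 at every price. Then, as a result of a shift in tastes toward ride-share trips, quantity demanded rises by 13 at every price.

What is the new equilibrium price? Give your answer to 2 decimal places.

Original equilibrium: 99 - 4p = 2p - 9 gives 108 = 6p, so p = 18 and q = 27.
The new curves are qd = 112 - 4p (demand) and qs = 2p - 11 (supply).
Equate the new curves: 112 - 4p = 2p - 11, giving 123 = 6p, p = 20.5, q = 30.

20.50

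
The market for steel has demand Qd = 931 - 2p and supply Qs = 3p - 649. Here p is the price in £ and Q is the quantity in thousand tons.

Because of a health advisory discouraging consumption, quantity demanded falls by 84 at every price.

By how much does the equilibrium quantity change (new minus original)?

-50.4

Original equilibrium: 931 - 2p = 3p - 649 gives 1580 = 5p, so p = 316 and Q = 299.
With the change applied: demand Qd = 847 - 2p, supply Qs = 3p - 649.
Clearing the new market: 847 - 2p = 3p - 649, so p = 299.2 and Q = 248.6.
ΔQ = 248.6 − 299 = -50.4.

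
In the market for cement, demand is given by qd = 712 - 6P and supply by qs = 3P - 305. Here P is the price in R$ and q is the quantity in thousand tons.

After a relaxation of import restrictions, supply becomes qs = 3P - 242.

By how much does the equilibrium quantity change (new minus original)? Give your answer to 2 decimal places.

+42.00

Solve the original market: 712 - 6P = 3P - 305, hence P = 113 and q = 34.
After the shift, demand is qd = 712 - 6P and supply is qs = 3P - 242.
Clearing the new market: 712 - 6P = 3P - 242, so P = 106 and q = 76.
Δq = 76 − 34 = +42.00.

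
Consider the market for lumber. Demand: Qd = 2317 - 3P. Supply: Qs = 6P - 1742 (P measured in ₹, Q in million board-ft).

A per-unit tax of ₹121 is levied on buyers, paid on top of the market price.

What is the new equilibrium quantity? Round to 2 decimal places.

722.00

Initially, 2317 - 3P = 6P - 1742, so 4059 = 9P and P = 451, Q = 964.
Since buyers pay the price plus the tax, the effective demand curve becomes Qd = 1954 - 3P.
Setting them equal: 1954 - 3P = 6P - 1742 → 3696 = 9P, so P = 1232/3 ≈ 410.6667 and Q = 722.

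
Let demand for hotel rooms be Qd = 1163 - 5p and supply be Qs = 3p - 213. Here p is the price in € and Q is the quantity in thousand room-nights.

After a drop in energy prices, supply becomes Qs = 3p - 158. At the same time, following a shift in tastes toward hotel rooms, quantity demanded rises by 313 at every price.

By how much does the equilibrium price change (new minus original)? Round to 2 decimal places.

Solve the original market: 1163 - 5p = 3p - 213, hence p = 172 and Q = 303.
With the change applied: demand Qd = 1476 - 5p, supply Qs = 3p - 158.
New equilibrium: 1476 - 5p = 3p - 158 ⇒ 1634 = 8p ⇒ p = 204.25, Q = 454.75.
Δp = 204.25 − 172 = +32.25.

+32.25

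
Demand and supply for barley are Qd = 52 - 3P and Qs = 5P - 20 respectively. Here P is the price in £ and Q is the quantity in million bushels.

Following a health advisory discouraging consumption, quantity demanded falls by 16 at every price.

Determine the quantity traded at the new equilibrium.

Solve the original market: 52 - 3P = 5P - 20, hence P = 9 and Q = 25.
With the change applied: demand Qd = 36 - 3P, supply Qs = 5P - 20.
Equate the new curves: 36 - 3P = 5P - 20, giving 56 = 8P, P = 7, Q = 15.

15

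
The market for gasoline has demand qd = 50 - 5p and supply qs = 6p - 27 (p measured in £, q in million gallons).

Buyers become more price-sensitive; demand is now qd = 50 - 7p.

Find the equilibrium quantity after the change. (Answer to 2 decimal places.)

Initially, 50 - 5p = 6p - 27, so 77 = 11p and p = 7, q = 15.
The new curves are qd = 50 - 7p (demand) and qs = 6p - 27 (supply).
Equate the new curves: 50 - 7p = 6p - 27, giving 77 = 13p, p = 77/13 ≈ 5.9231, q = 111/13 ≈ 8.5385.

8.54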